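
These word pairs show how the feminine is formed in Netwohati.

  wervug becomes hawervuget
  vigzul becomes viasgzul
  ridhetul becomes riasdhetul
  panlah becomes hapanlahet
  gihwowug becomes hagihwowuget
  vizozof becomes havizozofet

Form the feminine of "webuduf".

vigzul and wervug both have last vowel 'u' yet inflect differently (viasgzul, hawervuget), so the last vowel is not what conditions the rule; the final letter is.
"webuduf" ends in -f. The one such stem in the data (vizozof → havizozofet) adds ha- … -et around the stem, so the same rule applies.
So webuduf → hawebudufet.

hawebudufet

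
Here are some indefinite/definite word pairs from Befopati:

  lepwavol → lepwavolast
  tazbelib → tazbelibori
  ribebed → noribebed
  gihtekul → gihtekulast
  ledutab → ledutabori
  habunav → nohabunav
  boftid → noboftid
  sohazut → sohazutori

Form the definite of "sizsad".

nosizsad

gihtekul and sohazut both have last vowel 'u' yet inflect differently (gihtekulast, sohazutori), so the last vowel is not what conditions the rule; the final letter is.
"sizsad" ends in -d. The stems ending in -d (boftid → noboftid, ribebed → noribebed) add the prefix no-.
So sizsad → nosizsad.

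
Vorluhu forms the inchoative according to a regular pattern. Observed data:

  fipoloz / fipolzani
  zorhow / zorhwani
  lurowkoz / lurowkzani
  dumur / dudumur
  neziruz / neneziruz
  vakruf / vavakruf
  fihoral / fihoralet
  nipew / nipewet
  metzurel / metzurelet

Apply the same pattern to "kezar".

fipoloz and neziruz both end in -z yet inflect differently (fipolzani, neneziruz), so the final letter is not what conditions the rule; the last vowel is.
"kezar" has last vowel 'a'. The one such stem in the data (fihoral → fihoralet) adds -et, so the same rule applies.
So kezar → kezaret.

kezaret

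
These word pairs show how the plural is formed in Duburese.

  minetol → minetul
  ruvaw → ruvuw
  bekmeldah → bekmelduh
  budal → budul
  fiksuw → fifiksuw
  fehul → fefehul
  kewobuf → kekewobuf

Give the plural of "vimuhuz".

vivimuhuz

"vimuhuz" has last vowel 'u'. The stems whose last vowel is 'u' (fehul → fefehul, fiksuw → fifiksuw, kewobuf → kekewobuf) repeat the first consonant+vowel as a prefix.
The other pattern: stems whose last vowel is 'a' or 'o' change the last vowel to 'u'.
So vimuhuz → vivimuhuz.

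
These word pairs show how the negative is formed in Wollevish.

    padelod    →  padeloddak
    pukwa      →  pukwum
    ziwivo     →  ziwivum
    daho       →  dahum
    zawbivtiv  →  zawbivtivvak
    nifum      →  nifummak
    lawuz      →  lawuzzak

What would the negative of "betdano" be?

betdanum

daho and padelod both have last vowel 'o' yet inflect differently (dahum, padeloddak), so the last vowel is not what conditions the rule; whether the stem ends in a vowel or a consonant is.
"betdano" ends in a vowel. The stems ending in a vowel (daho → dahum, pukwa → pukwum, ziwivo → ziwivum) drop the final letter and add -um.
The other pattern: stems ending in a consonant double the final consonant and add -ak.
So betdano → betdanum.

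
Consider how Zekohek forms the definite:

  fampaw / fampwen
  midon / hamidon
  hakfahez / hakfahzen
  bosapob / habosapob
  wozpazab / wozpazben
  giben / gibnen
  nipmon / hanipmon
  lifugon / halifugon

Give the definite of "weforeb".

lifugon and giben both end in -n yet inflect differently (halifugon, gibnen), so the final letter is not what conditions the rule; the last vowel is.
"weforeb" has last vowel 'e'. The stems whose last vowel is 'e' (giben → gibnen, hakfahez → hakfahzen) delete the last vowel and add -en.
So weforeb → weforben.

weforben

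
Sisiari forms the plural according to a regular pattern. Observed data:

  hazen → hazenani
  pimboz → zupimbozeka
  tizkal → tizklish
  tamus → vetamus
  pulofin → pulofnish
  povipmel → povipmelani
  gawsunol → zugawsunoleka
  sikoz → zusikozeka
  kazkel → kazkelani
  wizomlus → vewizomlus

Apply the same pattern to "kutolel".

gawsunol and tizkal both end in -l yet inflect differently (zugawsunoleka, tizklish), so the final letter is not what conditions the rule; the last vowel is.
"kutolel" has last vowel 'e'. The stems whose last vowel is 'e' (povipmel → povipmelani, kazkel → kazkelani, hazen → hazenani) add -ani.
The other patterns: stems whose last vowel is 'o' add zu- … -eka around the stem; stems whose last vowel is 'u' add the prefix ve-; stems whose last vowel is 'a' or 'i' delete the last vowel and add -ish.
So kutolel → kutolelani.

kutolelani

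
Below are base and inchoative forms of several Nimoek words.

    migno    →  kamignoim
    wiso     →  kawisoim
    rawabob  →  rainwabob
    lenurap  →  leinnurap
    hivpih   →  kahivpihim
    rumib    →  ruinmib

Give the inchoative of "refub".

reinfub

"refub" ends in -b. The stems ending in -b (rumib → ruinmib, rawabob → rainwabob) insert -in- after the first vowel.
So refub → reinfub.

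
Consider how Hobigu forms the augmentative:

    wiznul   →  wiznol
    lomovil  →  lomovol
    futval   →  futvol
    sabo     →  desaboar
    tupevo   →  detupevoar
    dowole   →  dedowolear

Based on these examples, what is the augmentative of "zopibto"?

dezopibtoar

wiznul and sabo both have 2 vowels yet inflect differently (wiznol, desaboar), so the number of vowels is not what conditions the rule; the final letter is.
"zopibto" ends in -o. The stems ending in -o (sabo → desaboar, tupevo → detupevoar) add de- … -ar around the stem.
The other pattern: stems ending in -l change the last vowel to 'o'.
So zopibto → dezopibtoar.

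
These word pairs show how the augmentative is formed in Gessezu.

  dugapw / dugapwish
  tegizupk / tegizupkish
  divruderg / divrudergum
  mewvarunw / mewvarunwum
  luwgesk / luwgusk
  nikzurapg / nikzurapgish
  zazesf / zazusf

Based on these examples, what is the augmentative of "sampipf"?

"sampipf" has second-to-last letter 'p'. The stems whose second-to-last letter is 'p' (dugapw → dugapwish, tegizupk → tegizupkish, nikzurapg → nikzurapgish) add -ish.
So sampipf → sampipfish.

sampipfish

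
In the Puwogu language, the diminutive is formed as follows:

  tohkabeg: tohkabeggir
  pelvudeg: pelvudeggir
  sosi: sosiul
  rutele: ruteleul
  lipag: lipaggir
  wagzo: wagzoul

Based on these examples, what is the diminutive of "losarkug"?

losarkuggir

rutele and pelvudeg both have last vowel 'e' yet inflect differently (ruteleul, pelvudeggir), so the last vowel is not what conditions the rule; whether the stem ends in a vowel or a consonant is.
"losarkug" ends in a consonant. The stems ending in a consonant (lipag → lipaggir, pelvudeg → pelvudeggir, tohkabeg → tohkabeggir) double the final consonant and add -ir.
The other pattern: stems ending in a vowel add -ul.
So losarkug → losarkuggir.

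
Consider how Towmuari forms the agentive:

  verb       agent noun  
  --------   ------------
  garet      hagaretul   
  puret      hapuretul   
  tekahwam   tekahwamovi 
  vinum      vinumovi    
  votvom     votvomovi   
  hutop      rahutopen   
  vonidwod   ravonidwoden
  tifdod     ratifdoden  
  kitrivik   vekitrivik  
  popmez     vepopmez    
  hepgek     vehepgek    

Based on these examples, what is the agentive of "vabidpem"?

vabidpemovi

"vabidpem" ends in -m. The stems ending in -m (tekahwam → tekahwamovi, vinum → vinumovi, votvom → votvomovi) add -ovi.
The other patterns: stems ending in -t add ha- … -ul around the stem; stems ending in -d or -p add ra- … -en around the stem; stems ending in -k or -z add the prefix ve-.
So vabidpem → vabidpemovi.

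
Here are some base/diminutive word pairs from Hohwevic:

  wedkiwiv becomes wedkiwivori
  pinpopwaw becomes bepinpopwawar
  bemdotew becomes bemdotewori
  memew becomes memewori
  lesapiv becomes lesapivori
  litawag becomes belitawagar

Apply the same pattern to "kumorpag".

bekumorpagar

memew and pinpopwaw both end in -w yet inflect differently (memewori, bepinpopwawar), so the final letter is not what conditions the rule; the last vowel is.
"kumorpag" has last vowel 'a'. The stems whose last vowel is 'a' (pinpopwaw → bepinpopwawar, litawag → belitawagar) add be- … -ar around the stem.
The other pattern: stems whose last vowel is 'e' or 'i' add -ori.
So kumorpag → bekumorpagar.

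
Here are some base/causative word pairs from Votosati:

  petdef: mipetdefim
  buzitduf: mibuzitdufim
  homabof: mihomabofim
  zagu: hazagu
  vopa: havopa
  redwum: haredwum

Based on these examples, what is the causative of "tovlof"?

buzitduf and zagu both have last vowel 'u' yet inflect differently (mibuzitdufim, hazagu), so the last vowel is not what conditions the rule; the final letter is.
"tovlof" ends in -f. The stems ending in -f (petdef → mipetdefim, buzitduf → mibuzitdufim, homabof → mihomabofim) add mi- … -im around the stem.
So tovlof → mitovlofim.

mitovlofim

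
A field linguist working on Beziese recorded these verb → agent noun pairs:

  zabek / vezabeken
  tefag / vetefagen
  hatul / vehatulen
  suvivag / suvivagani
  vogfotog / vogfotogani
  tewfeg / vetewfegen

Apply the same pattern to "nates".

venatesen

"nates" has 2 vowels. The stems with 2 vowels (tefag → vetefagen, zabek → vezabeken, hatul → vehatulen) add ve- … -en around the stem.
The other pattern: stems with 3 vowels add -ani.
So nates → venatesen.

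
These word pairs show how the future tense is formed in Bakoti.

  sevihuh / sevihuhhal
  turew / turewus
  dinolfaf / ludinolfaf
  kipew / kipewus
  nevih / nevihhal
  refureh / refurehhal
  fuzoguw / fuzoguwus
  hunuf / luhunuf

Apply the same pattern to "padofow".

refureh and turew both have last vowel 'e' yet inflect differently (refurehhal, turewus), so the last vowel is not what conditions the rule; the final letter is.
"padofow" ends in -w. The stems ending in -w (turew → turewus, kipew → kipewus, fuzoguw → fuzoguwus) add -us.
The other patterns: stems ending in -h double the final consonant and add -al; stems ending in -f add the prefix lu-.
So padofow → padofowus.

padofowus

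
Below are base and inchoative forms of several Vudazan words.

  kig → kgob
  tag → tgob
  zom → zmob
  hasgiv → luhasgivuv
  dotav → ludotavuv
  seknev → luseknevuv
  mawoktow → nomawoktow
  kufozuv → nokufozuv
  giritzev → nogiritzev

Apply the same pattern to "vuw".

"vuw" has 1 vowel. The stems with 1 vowel (kig → kgob, tag → tgob, zom → zmob) delete the last vowel and add -ob.
So vuw → vwob.

vwob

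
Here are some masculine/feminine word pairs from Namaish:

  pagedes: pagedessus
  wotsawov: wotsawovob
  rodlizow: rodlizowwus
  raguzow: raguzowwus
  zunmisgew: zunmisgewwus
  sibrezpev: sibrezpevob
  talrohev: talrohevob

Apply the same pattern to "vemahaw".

vemahawwus

pagedes and sibrezpev both have last vowel 'e' yet inflect differently (pagedessus, sibrezpevob), so the last vowel is not what conditions the rule; the final letter is.
"vemahaw" ends in -w. The stems ending in -w (raguzow → raguzowwus, zunmisgew → zunmisgewwus, rodlizow → rodlizowwus) double the final consonant and add -us.
The other pattern: stems ending in -v add -ob.
So vemahaw → vemahawwus.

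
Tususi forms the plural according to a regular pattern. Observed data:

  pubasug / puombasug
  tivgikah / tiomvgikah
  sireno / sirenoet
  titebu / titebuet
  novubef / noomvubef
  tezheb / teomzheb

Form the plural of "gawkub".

gaomwkub

titebu and pubasug both have last vowel 'u' yet inflect differently (titebuet, puombasug), so the last vowel is not what conditions the rule; whether the stem ends in a vowel or a consonant is.
"gawkub" ends in a consonant. The stems ending in a consonant (tezheb → teomzheb, novubef → noomvubef, tivgikah → tiomvgikah) insert -om- after the first vowel.
So gawkub → gaomwkub.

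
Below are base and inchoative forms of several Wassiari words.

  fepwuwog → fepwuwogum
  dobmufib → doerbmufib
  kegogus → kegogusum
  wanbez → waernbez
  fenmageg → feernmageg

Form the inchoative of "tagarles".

taergarles

fenmageg and fepwuwog both end in -g yet inflect differently (feernmageg, fepwuwogum), so the final letter is not what conditions the rule; the last vowel is.
"tagarles" has last vowel 'e'. The stems whose last vowel is 'e' (fenmageg → feernmageg, wanbez → waernbez) insert -er- after the first vowel.
The other pattern: stems whose last vowel is 'o' or 'u' add -um.
So tagarles → taergarles.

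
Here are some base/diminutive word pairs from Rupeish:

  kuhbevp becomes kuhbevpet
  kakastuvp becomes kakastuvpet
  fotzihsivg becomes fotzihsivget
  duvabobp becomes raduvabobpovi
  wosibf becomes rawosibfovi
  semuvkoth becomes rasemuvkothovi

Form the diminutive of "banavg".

"banavg" has second-to-last letter 'v'. The stems whose second-to-last letter is 'v' (kuhbevp → kuhbevpet, kakastuvp → kakastuvpet, fotzihsivg → fotzihsivget) add -et.
The other pattern: stems whose second-to-last letter is 'b' or 't' add ra- … -ovi around the stem.
So banavg → banavget.

banavget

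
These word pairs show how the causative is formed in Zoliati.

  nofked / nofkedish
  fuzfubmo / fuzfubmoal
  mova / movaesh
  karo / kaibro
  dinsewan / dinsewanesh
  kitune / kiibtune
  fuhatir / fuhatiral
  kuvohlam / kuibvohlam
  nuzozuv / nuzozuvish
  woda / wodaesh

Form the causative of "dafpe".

"dafpe" begins with d-. The one such stem in the data (dinsewan → dinsewanesh) adds -esh, so the same rule applies.
So dafpe → dafpeesh.

dafpeesh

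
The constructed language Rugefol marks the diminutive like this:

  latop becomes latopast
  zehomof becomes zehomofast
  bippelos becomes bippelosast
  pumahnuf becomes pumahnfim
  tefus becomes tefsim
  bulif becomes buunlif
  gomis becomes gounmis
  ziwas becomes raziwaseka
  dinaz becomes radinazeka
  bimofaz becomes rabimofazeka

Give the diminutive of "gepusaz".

zehomof and pumahnuf both end in -f yet inflect differently (zehomofast, pumahnfim), so the final letter is not what conditions the rule; the last vowel is.
"gepusaz" has last vowel 'a'. The stems whose last vowel is 'a' (ziwas → raziwaseka, dinaz → radinazeka, bimofaz → rabimofazeka) add ra- … -eka around the stem.
The other patterns: stems whose last vowel is 'o' add -ast; stems whose last vowel is 'u' delete the last vowel and add -im; stems whose last vowel is 'i' insert -un- after the first vowel.
So gepusaz → ragepusazeka.

ragepusazeka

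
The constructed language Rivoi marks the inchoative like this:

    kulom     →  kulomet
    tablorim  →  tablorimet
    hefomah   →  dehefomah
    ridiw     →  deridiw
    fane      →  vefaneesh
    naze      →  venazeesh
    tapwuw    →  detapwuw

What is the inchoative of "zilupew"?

dezilupew

tablorim and ridiw both have last vowel 'i' yet inflect differently (tablorimet, deridiw), so the last vowel is not what conditions the rule; the final letter is.
"zilupew" ends in -w. The stems ending in -w (tapwuw → detapwuw, ridiw → deridiw) add the prefix de-.
So zilupew → dezilupew.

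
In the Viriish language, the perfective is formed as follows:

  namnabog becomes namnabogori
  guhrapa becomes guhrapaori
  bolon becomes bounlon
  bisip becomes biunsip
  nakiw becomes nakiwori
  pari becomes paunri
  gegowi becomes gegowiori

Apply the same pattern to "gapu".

gapuori

gegowi and pari both end in -i yet inflect differently (gegowiori, paunri), so the final letter is not what conditions the rule; the first letter is.
"gapu" begins with g-. The stems beginning with g- (guhrapa → guhrapaori, gegowi → gegowiori) add -ori.
So gapu → gapuori.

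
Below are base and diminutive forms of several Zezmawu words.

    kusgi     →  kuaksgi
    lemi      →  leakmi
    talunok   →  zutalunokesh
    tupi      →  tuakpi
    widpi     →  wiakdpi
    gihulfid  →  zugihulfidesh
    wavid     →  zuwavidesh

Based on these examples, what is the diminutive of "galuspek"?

lemi and gihulfid both have last vowel 'i' yet inflect differently (leakmi, zugihulfidesh), so the last vowel is not what conditions the rule; the final letter is.
"galuspek" ends in -k. The one such stem in the data (talunok → zutalunokesh) adds zu- … -esh around the stem, so the same rule applies.
The other pattern: stems ending in -i insert -ak- after the first vowel.
So galuspek → zugaluspekesh.

zugaluspekesh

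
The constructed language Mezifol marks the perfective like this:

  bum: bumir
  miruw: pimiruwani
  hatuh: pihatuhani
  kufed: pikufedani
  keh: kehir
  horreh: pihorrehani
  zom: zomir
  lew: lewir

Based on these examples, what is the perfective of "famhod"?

pifamhodani

lew and miruw both end in -w yet inflect differently (lewir, pimiruwani), so the final letter is not what conditions the rule; the number of vowels is.
"famhod" has 2 vowels. The stems with 2 vowels (miruw → pimiruwani, horreh → pihorrehani, hatuh → pihatuhani) add pi- … -ani around the stem.
So famhod → pifamhodani.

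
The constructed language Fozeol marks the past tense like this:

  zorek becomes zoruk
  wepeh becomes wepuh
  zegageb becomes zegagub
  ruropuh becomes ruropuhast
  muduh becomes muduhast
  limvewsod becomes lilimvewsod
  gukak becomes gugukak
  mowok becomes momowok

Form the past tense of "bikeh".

"bikeh" has last vowel 'e'. The stems whose last vowel is 'e' (zorek → zoruk, wepeh → wepuh, zegageb → zegagub) change the last vowel to 'u'.
So bikeh → bikuh.

bikuh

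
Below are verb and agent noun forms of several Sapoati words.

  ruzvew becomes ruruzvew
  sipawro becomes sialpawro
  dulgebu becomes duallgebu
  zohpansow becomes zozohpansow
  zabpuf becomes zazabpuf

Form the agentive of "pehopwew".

zabpuf and dulgebu both have last vowel 'u' yet inflect differently (zazabpuf, duallgebu), so the last vowel is not what conditions the rule; whether the stem ends in a vowel or a consonant is.
"pehopwew" ends in a consonant. The stems ending in a consonant (ruzvew → ruruzvew, zabpuf → zazabpuf, zohpansow → zozohpansow) repeat the first consonant+vowel as a prefix.
So pehopwew → pepehopwew.

pepehopwew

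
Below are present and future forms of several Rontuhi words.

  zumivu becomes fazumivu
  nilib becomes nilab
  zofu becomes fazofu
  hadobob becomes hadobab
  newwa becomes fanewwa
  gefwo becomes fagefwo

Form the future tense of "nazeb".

"nazeb" ends in a consonant. The stems ending in a consonant (nilib → nilab, hadobob → hadobab) change the last vowel to 'a'.
So nazeb → nazab.

nazab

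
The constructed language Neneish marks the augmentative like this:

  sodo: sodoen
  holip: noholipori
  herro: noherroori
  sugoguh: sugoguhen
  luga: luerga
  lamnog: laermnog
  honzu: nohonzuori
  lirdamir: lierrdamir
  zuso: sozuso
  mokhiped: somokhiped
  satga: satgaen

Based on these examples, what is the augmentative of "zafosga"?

herro and sodo both end in -o yet inflect differently (noherroori, sodoen), so the final letter is not what conditions the rule; the first letter is.
"zafosga" begins with z-. The one such stem in the data (zuso → sozuso) adds the prefix so-, so the same rule applies.
The other patterns: stems beginning with h- add no- … -ori around the stem; stems beginning with s- add -en; stems beginning with l- insert -er- after the first vowel.
So zafosga → sozafosga.

sozafosga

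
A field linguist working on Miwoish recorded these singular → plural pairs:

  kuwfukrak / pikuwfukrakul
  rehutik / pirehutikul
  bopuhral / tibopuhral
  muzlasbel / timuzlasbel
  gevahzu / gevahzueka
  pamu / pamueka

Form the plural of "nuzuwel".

kuwfukrak and bopuhral both have last vowel 'a' yet inflect differently (pikuwfukrakul, tibopuhral), so the last vowel is not what conditions the rule; the final letter is.
"nuzuwel" ends in -l. The stems ending in -l (bopuhral → tibopuhral, muzlasbel → timuzlasbel) add the prefix ti-.
So nuzuwel → tinuzuwel.

tinuzuwel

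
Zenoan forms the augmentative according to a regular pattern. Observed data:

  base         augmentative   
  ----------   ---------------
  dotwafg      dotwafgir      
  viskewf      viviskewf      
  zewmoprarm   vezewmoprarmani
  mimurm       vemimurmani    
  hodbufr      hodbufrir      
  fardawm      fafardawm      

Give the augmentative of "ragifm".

ragifmir

mimurm and fardawm both end in -m yet inflect differently (vemimurmani, fafardawm), so the final letter is not what conditions the rule; the second-to-last letter is.
"ragifm" has second-to-last letter 'f'. The stems whose second-to-last letter is 'f' (hodbufr → hodbufrir, dotwafg → dotwafgir) add -ir.
So ragifm → ragifmir.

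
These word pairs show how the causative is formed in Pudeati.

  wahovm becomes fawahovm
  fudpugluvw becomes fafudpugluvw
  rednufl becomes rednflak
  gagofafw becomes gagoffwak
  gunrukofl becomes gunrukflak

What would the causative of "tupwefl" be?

gagofafw and fudpugluvw both end in -w yet inflect differently (gagoffwak, fafudpugluvw), so the final letter is not what conditions the rule; the second-to-last letter is.
"tupwefl" has second-to-last letter 'f'. The stems whose second-to-last letter is 'f' (rednufl → rednflak, gagofafw → gagoffwak, gunrukofl → gunrukflak) delete the last vowel and add -ak.
So tupwefl → tupwflak.

tupwflak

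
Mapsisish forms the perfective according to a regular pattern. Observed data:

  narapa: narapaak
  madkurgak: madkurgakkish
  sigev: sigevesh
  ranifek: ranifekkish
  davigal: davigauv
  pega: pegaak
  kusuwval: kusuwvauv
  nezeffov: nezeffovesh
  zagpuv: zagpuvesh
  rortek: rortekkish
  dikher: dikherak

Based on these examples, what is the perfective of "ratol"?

"ratol" ends in -l. The stems ending in -l (davigal → davigauv, kusuwval → kusuwvauv) drop the final letter and add -uv.
So ratol → ratouv.

ratouv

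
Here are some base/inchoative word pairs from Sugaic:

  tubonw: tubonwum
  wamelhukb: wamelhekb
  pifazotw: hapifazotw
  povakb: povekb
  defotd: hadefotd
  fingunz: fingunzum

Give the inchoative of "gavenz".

gavenzum

tubonw and pifazotw both end in -w yet inflect differently (tubonwum, hapifazotw), so the final letter is not what conditions the rule; the second-to-last letter is.
"gavenz" has second-to-last letter 'n'. The stems whose second-to-last letter is 'n' (tubonw → tubonwum, fingunz → fingunzum) add -um.
So gavenz → gavenzum.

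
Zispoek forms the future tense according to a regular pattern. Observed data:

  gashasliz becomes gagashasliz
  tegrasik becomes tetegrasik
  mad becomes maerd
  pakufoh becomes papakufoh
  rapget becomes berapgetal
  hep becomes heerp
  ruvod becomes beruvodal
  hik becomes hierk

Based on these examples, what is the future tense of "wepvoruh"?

"wepvoruh" has 3 vowels. The stems with 3 vowels (gashasliz → gagashasliz, tegrasik → tetegrasik, pakufoh → papakufoh) repeat the first consonant+vowel as a prefix.
So wepvoruh → wewepvoruh.

wewepvoruh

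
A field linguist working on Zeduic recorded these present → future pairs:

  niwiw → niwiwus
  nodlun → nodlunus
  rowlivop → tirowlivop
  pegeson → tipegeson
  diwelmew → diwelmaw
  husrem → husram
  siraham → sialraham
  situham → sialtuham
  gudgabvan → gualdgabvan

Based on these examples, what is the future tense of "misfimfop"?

timisfimfop

nodlun and pegeson both end in -n yet inflect differently (nodlunus, tipegeson), so the final letter is not what conditions the rule; the last vowel is.
"misfimfop" has last vowel 'o'. The stems whose last vowel is 'o' (rowlivop → tirowlivop, pegeson → tipegeson) add the prefix ti-.
The other patterns: stems whose last vowel is 'i' or 'u' add -us; stems whose last vowel is 'e' change the last vowel to 'a'; stems whose last vowel is 'a' insert -al- after the first vowel.
So misfimfop → timisfimfop.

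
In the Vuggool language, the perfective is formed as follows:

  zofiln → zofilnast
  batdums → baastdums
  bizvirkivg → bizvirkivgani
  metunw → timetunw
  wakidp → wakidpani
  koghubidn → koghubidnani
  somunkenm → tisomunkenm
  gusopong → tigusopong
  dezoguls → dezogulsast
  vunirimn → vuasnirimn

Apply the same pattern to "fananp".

tifananp

zofiln and vunirimn both end in -n yet inflect differently (zofilnast, vuasnirimn), so the final letter is not what conditions the rule; the second-to-last letter is.
"fananp" has second-to-last letter 'n'. The stems whose second-to-last letter is 'n' (gusopong → tigusopong, metunw → timetunw, somunkenm → tisomunkenm) add the prefix ti-.
The other patterns: stems whose second-to-last letter is 'l' add -ast; stems whose second-to-last letter is 'm' insert -as- after the first vowel; stems whose second-to-last letter is 'd' or 'v' add -ani.
So fananp → tifananp.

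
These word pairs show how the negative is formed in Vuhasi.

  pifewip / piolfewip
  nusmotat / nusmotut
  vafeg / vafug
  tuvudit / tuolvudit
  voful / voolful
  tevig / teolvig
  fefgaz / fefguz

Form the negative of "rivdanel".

"rivdanel" has last vowel 'e'. The one such stem in the data (vafeg → vafug) changes the last vowel to 'u' (as do nusmotat, fefgaz), so the same rule applies.
So rivdanel → rivdanul.

rivdanul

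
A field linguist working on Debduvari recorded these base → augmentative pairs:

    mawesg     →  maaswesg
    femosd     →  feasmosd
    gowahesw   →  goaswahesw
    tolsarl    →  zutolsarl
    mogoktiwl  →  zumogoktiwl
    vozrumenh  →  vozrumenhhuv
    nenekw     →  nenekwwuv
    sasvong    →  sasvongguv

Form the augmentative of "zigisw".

gowahesw and nenekw both end in -w yet inflect differently (goaswahesw, nenekwwuv), so the final letter is not what conditions the rule; the second-to-last letter is.
"zigisw" has second-to-last letter 's'. The stems whose second-to-last letter is 's' (mawesg → maaswesg, femosd → feasmosd, gowahesw → goaswahesw) insert -as- after the first vowel.
So zigisw → ziasgisw.

ziasgisw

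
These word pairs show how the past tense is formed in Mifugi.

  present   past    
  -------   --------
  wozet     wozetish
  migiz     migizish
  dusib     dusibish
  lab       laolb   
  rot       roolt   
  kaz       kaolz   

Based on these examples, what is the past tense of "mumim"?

dusib and lab both end in -b yet inflect differently (dusibish, laolb), so the final letter is not what conditions the rule; the number of vowels is.
"mumim" has 2 vowels. The stems with 2 vowels (wozet → wozetish, migiz → migizish, dusib → dusibish) add -ish.
So mumim → mumimish.

mumimish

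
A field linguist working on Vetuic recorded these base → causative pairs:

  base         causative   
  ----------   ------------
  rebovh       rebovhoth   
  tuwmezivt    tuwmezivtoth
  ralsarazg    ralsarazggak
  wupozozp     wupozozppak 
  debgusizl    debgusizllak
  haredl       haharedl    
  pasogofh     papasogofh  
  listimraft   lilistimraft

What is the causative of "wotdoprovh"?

"wotdoprovh" has second-to-last letter 'v'. The stems whose second-to-last letter is 'v' (rebovh → rebovhoth, tuwmezivt → tuwmezivtoth) add -oth.
The other patterns: stems whose second-to-last letter is 'z' double the final consonant and add -ak; stems whose second-to-last letter is 'd' or 'f' repeat the first consonant+vowel as a prefix.
So wotdoprovh → wotdoprovhoth.

wotdoprovhoth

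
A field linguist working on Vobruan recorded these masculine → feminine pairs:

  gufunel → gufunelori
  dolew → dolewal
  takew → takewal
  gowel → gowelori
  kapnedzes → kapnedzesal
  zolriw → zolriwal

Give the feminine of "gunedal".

"gunedal" ends in -l. The stems ending in -l (gufunel → gufunelori, gowel → gowelori) add -ori.
The other pattern: stems ending in -s or -w add -al.
So gunedal → gunedalori.

gunedalori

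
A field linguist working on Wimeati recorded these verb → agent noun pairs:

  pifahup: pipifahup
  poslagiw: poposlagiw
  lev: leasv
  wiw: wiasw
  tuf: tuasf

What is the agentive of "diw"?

diasw

"diw" has 1 vowel. The stems with 1 vowel (lev → leasv, wiw → wiasw, tuf → tuasf) insert -as- after the first vowel.
The other pattern: stems with 3 vowels repeat the first consonant+vowel as a prefix.
So diw → diasw.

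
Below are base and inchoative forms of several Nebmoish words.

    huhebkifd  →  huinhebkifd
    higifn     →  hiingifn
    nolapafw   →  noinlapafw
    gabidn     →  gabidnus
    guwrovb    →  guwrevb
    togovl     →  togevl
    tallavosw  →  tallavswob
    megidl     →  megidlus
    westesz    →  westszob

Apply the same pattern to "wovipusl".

wovipslob

"wovipusl" has second-to-last letter 's'. The stems whose second-to-last letter is 's' (tallavosw → tallavswob, westesz → westszob) delete the last vowel and add -ob.
The other patterns: stems whose second-to-last letter is 'd' add -us; stems whose second-to-last letter is 'f' insert -in- after the first vowel; stems whose second-to-last letter is 'v' change the last vowel to 'e'.
So wovipusl → wovipslob.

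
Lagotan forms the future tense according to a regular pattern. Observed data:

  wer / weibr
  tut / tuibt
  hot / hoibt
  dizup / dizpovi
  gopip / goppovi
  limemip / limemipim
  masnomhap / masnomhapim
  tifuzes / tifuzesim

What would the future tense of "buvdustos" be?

"buvdustos" has 3 vowels. The stems with 3 vowels (limemip → limemipim, masnomhap → masnomhapim, tifuzes → tifuzesim) add -im.
So buvdustos → buvdustosim.

buvdustosim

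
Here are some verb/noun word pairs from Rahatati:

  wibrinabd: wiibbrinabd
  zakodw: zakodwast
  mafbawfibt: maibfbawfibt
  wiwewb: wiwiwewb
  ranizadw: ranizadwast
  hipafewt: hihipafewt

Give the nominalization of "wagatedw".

wagatedwast

hipafewt and mafbawfibt both end in -t yet inflect differently (hihipafewt, maibfbawfibt), so the final letter is not what conditions the rule; the second-to-last letter is.
"wagatedw" has second-to-last letter 'd'. The stems whose second-to-last letter is 'd' (zakodw → zakodwast, ranizadw → ranizadwast) add -ast.
The other patterns: stems whose second-to-last letter is 'w' repeat the first consonant+vowel as a prefix; stems whose second-to-last letter is 'b' insert -ib- after the first vowel.
So wagatedw → wagatedwast.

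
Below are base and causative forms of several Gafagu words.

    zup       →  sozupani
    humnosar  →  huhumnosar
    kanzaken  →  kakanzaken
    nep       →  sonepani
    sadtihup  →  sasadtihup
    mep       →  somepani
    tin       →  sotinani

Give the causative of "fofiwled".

fofofiwled

sadtihup and nep both end in -p yet inflect differently (sasadtihup, sonepani), so the final letter is not what conditions the rule; the number of vowels is.
"fofiwled" has 3 vowels. The stems with 3 vowels (humnosar → huhumnosar, kanzaken → kakanzaken, sadtihup → sasadtihup) repeat the first consonant+vowel as a prefix.
The other pattern: stems with 1 vowel add so- … -ani around the stem.
So fofiwled → fofofiwled.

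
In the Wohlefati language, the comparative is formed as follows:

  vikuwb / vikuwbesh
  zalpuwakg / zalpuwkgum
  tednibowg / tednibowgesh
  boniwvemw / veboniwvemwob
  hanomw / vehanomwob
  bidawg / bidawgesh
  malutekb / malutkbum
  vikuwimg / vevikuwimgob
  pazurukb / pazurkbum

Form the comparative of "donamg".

vikuwimg and zalpuwakg both end in -g yet inflect differently (vevikuwimgob, zalpuwkgum), so the final letter is not what conditions the rule; the second-to-last letter is.
"donamg" has second-to-last letter 'm'. The stems whose second-to-last letter is 'm' (vikuwimg → vevikuwimgob, hanomw → vehanomwob, boniwvemw → veboniwvemwob) add ve- … -ob around the stem.
The other patterns: stems whose second-to-last letter is 'k' delete the last vowel and add -um; stems whose second-to-last letter is 'w' add -esh.
So donamg → vedonamgob.

vedonamgob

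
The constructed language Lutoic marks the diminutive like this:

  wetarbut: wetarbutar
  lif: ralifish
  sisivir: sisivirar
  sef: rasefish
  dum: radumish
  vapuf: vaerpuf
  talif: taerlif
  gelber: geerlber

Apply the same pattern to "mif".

ramifish

"mif" has 1 vowel. The stems with 1 vowel (lif → ralifish, dum → radumish, sef → rasefish) add ra- … -ish around the stem.
So mif → ramifish.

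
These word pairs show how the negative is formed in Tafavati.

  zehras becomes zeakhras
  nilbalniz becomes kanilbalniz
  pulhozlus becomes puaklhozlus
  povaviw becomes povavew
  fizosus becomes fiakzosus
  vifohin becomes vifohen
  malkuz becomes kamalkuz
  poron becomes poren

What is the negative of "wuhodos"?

wuakhodos

"wuhodos" ends in -s. The stems ending in -s (fizosus → fiakzosus, pulhozlus → puaklhozlus, zehras → zeakhras) insert -ak- after the first vowel.
So wuhodos → wuakhodos.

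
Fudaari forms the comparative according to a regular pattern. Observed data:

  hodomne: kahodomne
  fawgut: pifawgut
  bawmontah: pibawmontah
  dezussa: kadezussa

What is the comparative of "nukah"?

bawmontah and dezussa both have last vowel 'a' yet inflect differently (pibawmontah, kadezussa), so the last vowel is not what conditions the rule; whether the stem ends in a vowel or a consonant is.
"nukah" ends in a consonant. The stems ending in a consonant (fawgut → pifawgut, bawmontah → pibawmontah) add the prefix pi-.
So nukah → pinukah.

pinukah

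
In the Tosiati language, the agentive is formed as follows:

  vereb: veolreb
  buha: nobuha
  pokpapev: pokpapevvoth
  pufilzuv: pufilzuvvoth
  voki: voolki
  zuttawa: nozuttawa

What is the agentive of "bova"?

"bova" ends in -a. The stems ending in -a (zuttawa → nozuttawa, buha → nobuha) add the prefix no-.
The other patterns: stems ending in -v double the final consonant and add -oth; stems ending in -b or -i insert -ol- after the first vowel.
So bova → nobova.

nobova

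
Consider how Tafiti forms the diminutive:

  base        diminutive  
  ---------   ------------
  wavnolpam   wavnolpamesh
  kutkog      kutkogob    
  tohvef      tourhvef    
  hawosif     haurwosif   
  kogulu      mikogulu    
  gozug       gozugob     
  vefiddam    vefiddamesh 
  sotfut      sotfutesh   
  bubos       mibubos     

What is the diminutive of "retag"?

retagob

gozug and kogulu both have last vowel 'u' yet inflect differently (gozugob, mikogulu), so the last vowel is not what conditions the rule; the final letter is.
"retag" ends in -g. The stems ending in -g (gozug → gozugob, kutkog → kutkogob) add -ob.
The other patterns: stems ending in -s or -u add the prefix mi-; stems ending in -f insert -ur- after the first vowel; stems ending in -m or -t add -esh.
So retag → retagob.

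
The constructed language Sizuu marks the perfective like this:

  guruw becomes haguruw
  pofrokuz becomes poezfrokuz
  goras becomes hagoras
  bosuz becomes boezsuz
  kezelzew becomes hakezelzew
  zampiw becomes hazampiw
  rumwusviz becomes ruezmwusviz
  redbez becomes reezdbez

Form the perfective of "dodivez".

rumwusviz and zampiw both have last vowel 'i' yet inflect differently (ruezmwusviz, hazampiw), so the last vowel is not what conditions the rule; the final letter is.
"dodivez" ends in -z. The stems ending in -z (bosuz → boezsuz, pofrokuz → poezfrokuz, redbez → reezdbez) insert -ez- after the first vowel.
So dodivez → doezdivez.

doezdivez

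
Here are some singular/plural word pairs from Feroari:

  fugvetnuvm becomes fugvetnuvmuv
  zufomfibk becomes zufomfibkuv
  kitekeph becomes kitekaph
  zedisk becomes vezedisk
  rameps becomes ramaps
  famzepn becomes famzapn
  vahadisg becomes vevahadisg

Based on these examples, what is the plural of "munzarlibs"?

zedisk and zufomfibk both end in -k yet inflect differently (vezedisk, zufomfibkuv), so the final letter is not what conditions the rule; the second-to-last letter is.
"munzarlibs" has second-to-last letter 'b'. The one such stem in the data (zufomfibk → zufomfibkuv) adds -uv, so the same rule applies.
The other patterns: stems whose second-to-last letter is 'p' change the last vowel to 'a'; stems whose second-to-last letter is 's' add the prefix ve-.
So munzarlibs → munzarlibsuv.

munzarlibsuv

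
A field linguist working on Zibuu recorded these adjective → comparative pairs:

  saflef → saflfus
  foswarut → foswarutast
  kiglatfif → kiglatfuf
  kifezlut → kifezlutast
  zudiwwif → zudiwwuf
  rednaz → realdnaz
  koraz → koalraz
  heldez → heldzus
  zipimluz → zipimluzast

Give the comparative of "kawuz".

heldez and zipimluz both end in -z yet inflect differently (heldzus, zipimluzast), so the final letter is not what conditions the rule; the last vowel is.
"kawuz" has last vowel 'u'. The stems whose last vowel is 'u' (foswarut → foswarutast, zipimluz → zipimluzast, kifezlut → kifezlutast) add -ast.
The other patterns: stems whose last vowel is 'e' delete the last vowel and add -us; stems whose last vowel is 'i' change the last vowel to 'u'; stems whose last vowel is 'a' insert -al- after the first vowel.
So kawuz → kawuzast.

kawuzast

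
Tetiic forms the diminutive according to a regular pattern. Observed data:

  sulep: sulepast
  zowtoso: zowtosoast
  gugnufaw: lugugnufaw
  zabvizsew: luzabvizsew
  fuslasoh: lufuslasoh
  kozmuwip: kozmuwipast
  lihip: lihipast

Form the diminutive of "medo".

zowtoso and fuslasoh both have last vowel 'o' yet inflect differently (zowtosoast, lufuslasoh), so the last vowel is not what conditions the rule; the final letter is.
"medo" ends in -o. The one such stem in the data (zowtoso → zowtosoast) adds -ast, so the same rule applies.
The other pattern: stems ending in -h or -w add the prefix lu-.
So medo → medoast.

medoast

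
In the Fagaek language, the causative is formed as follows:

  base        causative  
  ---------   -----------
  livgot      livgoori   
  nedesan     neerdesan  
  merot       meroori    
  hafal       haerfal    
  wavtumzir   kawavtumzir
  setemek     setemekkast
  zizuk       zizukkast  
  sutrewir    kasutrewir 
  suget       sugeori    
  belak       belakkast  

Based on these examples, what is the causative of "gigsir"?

"gigsir" ends in -r. The stems ending in -r (sutrewir → kasutrewir, wavtumzir → kawavtumzir) add the prefix ka-.
So gigsir → kagigsir.

kagigsir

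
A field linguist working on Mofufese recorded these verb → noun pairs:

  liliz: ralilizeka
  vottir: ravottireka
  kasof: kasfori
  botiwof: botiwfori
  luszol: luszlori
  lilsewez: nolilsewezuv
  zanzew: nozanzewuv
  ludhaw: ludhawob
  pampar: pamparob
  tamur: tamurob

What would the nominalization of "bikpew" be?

nobikpewuv

liliz and lilsewez both end in -z yet inflect differently (ralilizeka, nolilsewezuv), so the final letter is not what conditions the rule; the last vowel is.
"bikpew" has last vowel 'e'. The stems whose last vowel is 'e' (lilsewez → nolilsewezuv, zanzew → nozanzewuv) add no- … -uv around the stem.
The other patterns: stems whose last vowel is 'i' add ra- … -eka around the stem; stems whose last vowel is 'o' delete the last vowel and add -ori; stems whose last vowel is 'a' or 'u' add -ob.
So bikpew → nobikpewuv.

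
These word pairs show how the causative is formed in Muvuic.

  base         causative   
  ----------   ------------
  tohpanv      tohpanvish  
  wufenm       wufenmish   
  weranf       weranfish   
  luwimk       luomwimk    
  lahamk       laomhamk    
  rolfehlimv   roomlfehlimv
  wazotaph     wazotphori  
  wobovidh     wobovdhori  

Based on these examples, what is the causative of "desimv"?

tohpanv and rolfehlimv both end in -v yet inflect differently (tohpanvish, roomlfehlimv), so the final letter is not what conditions the rule; the second-to-last letter is.
"desimv" has second-to-last letter 'm'. The stems whose second-to-last letter is 'm' (luwimk → luomwimk, lahamk → laomhamk, rolfehlimv → roomlfehlimv) insert -om- after the first vowel.
The other patterns: stems whose second-to-last letter is 'n' add -ish; stems whose second-to-last letter is 'd' or 'p' delete the last vowel and add -ori.
So desimv → deomsimv.

deomsimv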